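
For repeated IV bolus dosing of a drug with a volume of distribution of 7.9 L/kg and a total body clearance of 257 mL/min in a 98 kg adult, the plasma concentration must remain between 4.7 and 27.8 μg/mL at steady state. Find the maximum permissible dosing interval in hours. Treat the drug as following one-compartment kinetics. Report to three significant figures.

Vd(total) = 98 kg × 7.9 L/kg = 774.2 L
CL = 257 mL/min × 60/1000 = 15.42 L/h
k = CL / Vd = 15.42 / 774.2 = 0.01992 h⁻¹
Between IV bolus doses, concentration decays as C = C₀·e^(−kτ), so C_peak/C_trough = e^(kτ).
τ_max = ln(C_peak/C_trough) / k = ln(27.8/4.7) / 0.01992 = 1.777 / 0.01992 = 89.21 h

89.2 h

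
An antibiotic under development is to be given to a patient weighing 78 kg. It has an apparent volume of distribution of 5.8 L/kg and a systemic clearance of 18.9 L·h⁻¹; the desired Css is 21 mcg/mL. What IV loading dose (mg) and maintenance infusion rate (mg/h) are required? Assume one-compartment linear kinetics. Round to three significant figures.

Total Vd = 5.8 × 78 = 452.4 L
LD = Vd · C_target = 452.4 × 21 = 9500 mg
Maintenance: replace elimination → rate = CL × Css = 18.90 × 21 = 396.9 mg/h

(a) 9500 mg; (b) 397 mg/h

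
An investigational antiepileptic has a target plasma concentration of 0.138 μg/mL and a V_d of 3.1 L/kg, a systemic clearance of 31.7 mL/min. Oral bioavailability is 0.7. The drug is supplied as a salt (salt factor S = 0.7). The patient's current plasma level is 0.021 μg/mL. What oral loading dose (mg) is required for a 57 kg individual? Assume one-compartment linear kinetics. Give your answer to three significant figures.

42.2 mg

Vd(total) = 57 kg × 3.1 L/kg = 176.7 L
Concentration deficit ΔC = 0.138 − 0.021 = 0.1170 mg/L
LD = Vd × ΔC / F / S = 176.7 × 0.1170 / 0.7 / 0.7 = 42.19 mg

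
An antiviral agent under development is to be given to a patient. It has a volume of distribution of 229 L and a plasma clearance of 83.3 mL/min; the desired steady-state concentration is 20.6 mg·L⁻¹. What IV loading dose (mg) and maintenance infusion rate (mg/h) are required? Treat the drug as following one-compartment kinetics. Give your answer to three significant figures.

(a) 4720 mg; (b) 103 mg/h

Loading: fill Vd to C_target → 229.0 L × 20.6 mg/L = 4717 mg
CL = 83.3 mL/min = 83.3 × 0.06 = 4.998 L/h
Maintenance: replace elimination → rate = CL × Css = 4.998 × 20.6 = 103.0 mg/h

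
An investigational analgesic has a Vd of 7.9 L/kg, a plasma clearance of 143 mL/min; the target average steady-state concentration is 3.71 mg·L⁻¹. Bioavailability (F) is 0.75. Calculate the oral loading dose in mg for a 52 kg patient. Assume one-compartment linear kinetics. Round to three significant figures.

Total Vd = 7.9 × 52 = 410.8 L
LD = Vd × C / F = 410.8 × 3.710 / 0.75 = 2032 mg

2030 mg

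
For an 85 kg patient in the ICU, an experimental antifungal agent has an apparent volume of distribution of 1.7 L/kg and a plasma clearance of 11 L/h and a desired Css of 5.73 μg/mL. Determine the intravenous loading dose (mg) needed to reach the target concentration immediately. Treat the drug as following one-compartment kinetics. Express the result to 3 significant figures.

828 mg

Total Vd = 1.7 × 85 = 144.5 L
LD = Vd × C = 144.5 × 5.730 = 828.0 mg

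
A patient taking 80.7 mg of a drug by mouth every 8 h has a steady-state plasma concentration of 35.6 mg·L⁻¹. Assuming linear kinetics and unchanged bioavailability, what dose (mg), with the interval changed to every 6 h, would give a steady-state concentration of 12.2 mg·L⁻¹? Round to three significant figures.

For first-order elimination, Css ∝ F·D/(CL·τ); F and CL are unchanged, so Css ∝ D/τ.
D₂ = D₁ × (Css,target / Css,current) × (τ₂/τ₁) = 80.7 × (12.2/35.6) × (6/8) = 20.74 mg

20.7 mg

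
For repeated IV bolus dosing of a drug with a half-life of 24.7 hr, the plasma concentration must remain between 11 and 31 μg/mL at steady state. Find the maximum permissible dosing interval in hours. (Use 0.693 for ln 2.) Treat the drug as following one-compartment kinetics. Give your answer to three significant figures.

36.9 h

k = 0.693 / t½ = 0.693 / 24.7 = 0.02806 h⁻¹
Between IV bolus doses, concentration decays as C = C₀·e^(−kτ), so C_peak/C_trough = e^(kτ).
τ_max = ln(C_peak/C_trough) / k = ln(31/11) / 0.02806 = 1.036 / 0.02806 = 36.92 h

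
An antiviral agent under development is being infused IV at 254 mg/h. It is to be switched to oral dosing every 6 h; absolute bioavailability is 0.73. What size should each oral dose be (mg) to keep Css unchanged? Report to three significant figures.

To maintain the same Css, the systemic dosing rate must be unchanged: F·D/τ = infusion rate.
D = rate × τ / F = 254 × 6 / 0.73 = 2088 mg

2090 mg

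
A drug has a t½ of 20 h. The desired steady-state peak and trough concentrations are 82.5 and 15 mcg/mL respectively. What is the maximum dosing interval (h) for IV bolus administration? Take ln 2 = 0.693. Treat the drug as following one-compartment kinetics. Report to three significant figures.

k = 0.693 / t½ = 0.693 / 20 = 0.03465 h⁻¹
Between IV bolus doses, concentration decays as C = C₀·e^(−kτ), so C_peak/C_trough = e^(kτ).
τ_max = ln(C_peak/C_trough) / k = ln(82.5/15) / 0.03465 = 1.705 / 0.03465 = 49.21 h

49.2 h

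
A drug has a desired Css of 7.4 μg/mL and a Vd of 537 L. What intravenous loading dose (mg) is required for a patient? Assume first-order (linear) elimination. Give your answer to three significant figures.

LD = Vd × C = 537.0 × 7.400 = 3974 mg

3970 mg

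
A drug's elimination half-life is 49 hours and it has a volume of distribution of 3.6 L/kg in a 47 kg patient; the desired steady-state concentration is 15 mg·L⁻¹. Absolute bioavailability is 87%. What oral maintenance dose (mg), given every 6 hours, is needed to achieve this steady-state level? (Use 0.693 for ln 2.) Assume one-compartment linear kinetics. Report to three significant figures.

Vd = 3.6 L/kg × 47 kg = 169.2 L
CL = 0.693 × Vd / t½ = 0.693 × 169.2 / 49 = 2.393 L/h
D = CL × Css × τ / F = 2.393 × 15 × 6 / 0.87 = 247.6 mg

248 mg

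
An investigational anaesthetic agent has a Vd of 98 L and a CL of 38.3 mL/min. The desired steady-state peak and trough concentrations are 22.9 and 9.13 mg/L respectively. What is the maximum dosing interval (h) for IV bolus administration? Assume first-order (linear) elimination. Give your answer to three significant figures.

39.2 h

CL = 38.3 mL/min = 38.3 × 0.06 = 2.298 L/h
k = CL / Vd = 2.298 / 98.00 = 0.02345 h⁻¹
Between IV bolus doses, concentration decays as C = C₀·e^(−kτ), so C_peak/C_trough = e^(kτ).
τ_max = ln(C_peak/C_trough) / k = ln(22.9/9.13) / 0.02345 = 0.9196 / 0.02345 = 39.22 h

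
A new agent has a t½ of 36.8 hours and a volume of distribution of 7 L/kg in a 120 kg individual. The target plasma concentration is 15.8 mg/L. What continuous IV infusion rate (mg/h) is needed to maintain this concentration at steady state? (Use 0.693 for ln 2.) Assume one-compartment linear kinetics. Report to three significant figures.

250 mg/h

Vd = 7 L/kg × 120 kg = 840.0 L
CL = 0.693 × Vd / t½ = 0.693 × 840.0 / 36.8 = 15.82 L/h
Infusion rate = CL × Css = 15.82 × 15.8 = 250.0 mg/h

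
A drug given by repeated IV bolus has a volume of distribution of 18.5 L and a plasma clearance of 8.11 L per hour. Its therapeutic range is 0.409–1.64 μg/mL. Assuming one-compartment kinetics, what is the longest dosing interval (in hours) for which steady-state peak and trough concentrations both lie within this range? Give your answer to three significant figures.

3.17 h

k = CL / Vd = 8.110 / 18.50 = 0.4384 h⁻¹
Between IV bolus doses, concentration decays as C = C₀·e^(−kτ), so C_peak/C_trough = e^(kτ).
τ_max = ln(C_peak/C_trough) / k = ln(1.64/0.409) / 0.4384 = 1.389 / 0.4384 = 3.168 h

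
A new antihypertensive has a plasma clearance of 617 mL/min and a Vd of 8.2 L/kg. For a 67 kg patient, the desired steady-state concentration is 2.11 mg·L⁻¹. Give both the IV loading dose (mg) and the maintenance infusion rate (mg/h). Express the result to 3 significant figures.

(a) 1160 mg; (b) 78.1 mg/h

Vd = 8.2 L/kg × 67 kg = 549.4 L
LD = Vd · C_target = 549.4 × 2.11 = 1159 mg
Convert clearance: 617 mL/min × 60 min/h ÷ 1000 mL/L = 37.02 L/h
Infusion rate = 37.02 L/h × 2.11 mg/L = 78.11 mg/h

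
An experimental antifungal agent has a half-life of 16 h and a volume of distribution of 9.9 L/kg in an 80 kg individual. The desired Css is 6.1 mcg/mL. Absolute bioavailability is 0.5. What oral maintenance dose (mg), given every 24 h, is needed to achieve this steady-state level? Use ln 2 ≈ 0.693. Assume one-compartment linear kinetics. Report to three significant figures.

Vd = 9.9 L/kg × 80 kg = 792.0 L
k = 0.693/16 = 0.04331 h⁻¹, so CL = k·Vd = 0.04331 × 792.0 = 34.30 L/h
D = CL × Css × τ / F = 34.30 × 6.1 × 24 / 0.5 = 10040 mg

10000 mg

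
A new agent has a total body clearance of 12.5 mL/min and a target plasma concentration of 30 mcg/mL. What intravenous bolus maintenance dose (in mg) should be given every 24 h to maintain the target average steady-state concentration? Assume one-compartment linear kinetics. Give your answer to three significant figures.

Convert clearance: 12.5 mL/min × 60 min/h ÷ 1000 mL/L = 0.7500 L/h
D = CL × Css × τ = 0.7500 × 30 × 24 = 540.0 mg

540 mg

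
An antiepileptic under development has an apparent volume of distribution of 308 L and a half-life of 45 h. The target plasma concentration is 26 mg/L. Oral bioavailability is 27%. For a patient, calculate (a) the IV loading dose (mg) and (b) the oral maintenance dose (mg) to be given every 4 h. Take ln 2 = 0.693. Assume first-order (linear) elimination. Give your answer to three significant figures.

LD = Vd × C = 308.0 × 26 = 8008 mg
CL = 0.693 × Vd / t½ = 0.693 × 308.0 / 45 = 4.743 L/h
D = CL × Css × τ / F = 4.743 × 26 × 4 / 0.27 = 1827 mg

(a) 8010 mg; (b) 1830 mg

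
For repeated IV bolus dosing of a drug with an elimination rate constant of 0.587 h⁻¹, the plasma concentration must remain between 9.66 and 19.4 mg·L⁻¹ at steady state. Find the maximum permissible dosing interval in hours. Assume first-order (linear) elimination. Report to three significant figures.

1.19 h

Between IV bolus doses, concentration decays as C = C₀·e^(−kτ), so C_peak/C_trough = e^(kτ).
τ_max = ln(C_peak/C_trough) / k = ln(19.4/9.66) / 0.5870 = 0.6973 / 0.5870 = 1.188 h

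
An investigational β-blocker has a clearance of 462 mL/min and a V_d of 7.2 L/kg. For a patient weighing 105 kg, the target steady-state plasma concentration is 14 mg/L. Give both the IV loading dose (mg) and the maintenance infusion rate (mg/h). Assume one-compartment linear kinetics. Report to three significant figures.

Total Vd = 7.2 × 105 = 756.0 L
LD = Vd · C_target = 756.0 × 14 = 10580 mg
Convert clearance: 462 mL/min × 60 min/h ÷ 1000 mL/L = 27.72 L/h
Infusion rate = 27.72 L/h × 14 mg/L = 388.1 mg/h

(a) 10600 mg; (b) 388 mg/h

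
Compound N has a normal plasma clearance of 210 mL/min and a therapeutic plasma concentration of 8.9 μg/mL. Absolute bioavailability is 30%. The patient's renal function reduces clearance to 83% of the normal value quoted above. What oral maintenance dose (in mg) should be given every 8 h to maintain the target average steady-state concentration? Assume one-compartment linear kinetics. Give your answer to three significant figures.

2480 mg

Convert clearance: 210 mL/min × 60 min/h ÷ 1000 mL/L = 12.60 L/h
Patient clearance = 0.83 × 12.60 = 10.46 L/h
At steady state, dose per interval replaces the amount cleared in that interval: F·D/τ = CL·Css.
D = CL × Css × τ / F = 10.46 × 8.9 × 8 / 0.3 = 2483 mg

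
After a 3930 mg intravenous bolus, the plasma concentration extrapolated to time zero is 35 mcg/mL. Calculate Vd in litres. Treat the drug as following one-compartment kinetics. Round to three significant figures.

Immediately after an IV bolus, C₀ = Dose / Vd, so Vd = Dose / C₀.
Vd = 3930 / 35 = 112.3 L

112 L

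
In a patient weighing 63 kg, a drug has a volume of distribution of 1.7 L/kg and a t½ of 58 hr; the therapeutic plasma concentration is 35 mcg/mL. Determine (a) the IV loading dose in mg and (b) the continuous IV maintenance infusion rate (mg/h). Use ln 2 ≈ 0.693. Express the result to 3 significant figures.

(a) 3750 mg; (b) 44.8 mg/h

Vd(total) = 63 kg × 1.7 L/kg = 107.1 L
LD = Vd × C = 107.1 × 35 = 3749 mg
CL = 0.693 × Vd / t½ = 0.693 × 107.1 / 58 = 1.280 L/h
Infusion rate = CL × Css = 1.280 × 35 = 44.80 mg/h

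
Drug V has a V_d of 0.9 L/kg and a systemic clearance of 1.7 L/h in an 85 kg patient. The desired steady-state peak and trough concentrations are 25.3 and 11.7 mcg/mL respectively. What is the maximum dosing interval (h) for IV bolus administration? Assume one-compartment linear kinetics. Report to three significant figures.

34.7 h

Vd(total) = 85 kg × 0.9 L/kg = 76.50 L
k = CL / Vd = 1.700 / 76.50 = 0.02222 h⁻¹
Between IV bolus doses, concentration decays as C = C₀·e^(−kτ), so C_peak/C_trough = e^(kτ).
τ_max = ln(C_peak/C_trough) / k = ln(25.3/11.7) / 0.02222 = 0.7712 / 0.02222 = 34.71 h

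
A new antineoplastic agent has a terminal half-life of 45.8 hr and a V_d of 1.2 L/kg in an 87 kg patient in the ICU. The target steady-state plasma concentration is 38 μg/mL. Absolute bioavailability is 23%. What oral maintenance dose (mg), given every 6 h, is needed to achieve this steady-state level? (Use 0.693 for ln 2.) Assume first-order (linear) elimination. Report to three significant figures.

Total Vd = 1.2 × 87 = 104.4 L
CL = 0.693 × Vd / t½ = 0.693 × 104.4 / 45.8 = 1.580 L/h
D = CL × Css × τ / F = 1.580 × 38 × 6 / 0.23 = 1566 mg

1570 mg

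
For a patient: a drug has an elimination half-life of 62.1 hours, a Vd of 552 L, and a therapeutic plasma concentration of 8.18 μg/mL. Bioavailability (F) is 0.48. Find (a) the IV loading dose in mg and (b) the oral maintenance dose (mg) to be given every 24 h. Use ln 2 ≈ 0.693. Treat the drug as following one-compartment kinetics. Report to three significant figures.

(a) 4520 mg; (b) 2520 mg

LD = Vd × C = 552.0 × 8.18 = 4515 mg
CL = 0.693 × Vd / t½ = 0.693 × 552.0 / 62.1 = 6.160 L/h
D = CL × Css × τ / F = 6.160 × 8.18 × 24 / 0.48 = 2519 mg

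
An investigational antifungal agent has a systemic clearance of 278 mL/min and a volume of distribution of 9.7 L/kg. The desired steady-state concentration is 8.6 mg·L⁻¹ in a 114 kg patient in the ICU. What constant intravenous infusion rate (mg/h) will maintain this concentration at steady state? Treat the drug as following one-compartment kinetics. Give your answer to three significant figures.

CL = 278 mL/min × 60/1000 = 16.68 L/h
Maintenance depends on clearance, not Vd — rate in must match rate out.
R₀ = 16.68 × 8.6 = 143.4 mg/h

143 mg/h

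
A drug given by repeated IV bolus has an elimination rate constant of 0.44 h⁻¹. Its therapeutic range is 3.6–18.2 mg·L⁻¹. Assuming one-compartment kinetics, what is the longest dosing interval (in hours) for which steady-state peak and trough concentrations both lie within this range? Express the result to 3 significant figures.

Between IV bolus doses, concentration decays as C = C₀·e^(−kτ), so C_peak/C_trough = e^(kτ).
τ_max = ln(C_peak/C_trough) / k = ln(18.2/3.6) / 0.4400 = 1.620 / 0.4400 = 3.682 h

3.68 h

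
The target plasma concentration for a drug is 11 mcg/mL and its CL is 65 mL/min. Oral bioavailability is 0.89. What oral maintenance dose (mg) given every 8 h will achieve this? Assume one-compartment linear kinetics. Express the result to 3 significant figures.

386 mg

Convert clearance: 65 mL/min × 60 min/h ÷ 1000 mL/L = 3.900 L/h
D = CL × Css × τ / F = 3.900 × 11 × 8 / 0.89 = 385.6 mg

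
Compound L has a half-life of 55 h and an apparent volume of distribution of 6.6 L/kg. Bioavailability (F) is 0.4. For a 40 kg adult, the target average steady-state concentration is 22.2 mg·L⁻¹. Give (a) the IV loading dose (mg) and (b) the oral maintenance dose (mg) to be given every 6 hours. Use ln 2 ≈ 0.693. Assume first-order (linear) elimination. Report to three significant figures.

Vd(total) = 40 kg × 6.6 L/kg = 264.0 L
LD = Vd × C = 264.0 × 22.2 = 5861 mg
CL = 0.693 × Vd / t½ = 0.693 × 264.0 / 55 = 3.326 L/h
D = CL × Css × τ / F = 3.326 × 22.2 × 6 / 0.4 = 1108 mg

(a) 5860 mg; (b) 1110 mg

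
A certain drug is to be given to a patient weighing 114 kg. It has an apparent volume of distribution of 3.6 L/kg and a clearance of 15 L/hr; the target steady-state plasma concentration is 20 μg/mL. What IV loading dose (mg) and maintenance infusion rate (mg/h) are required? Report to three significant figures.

(a) 8210 mg; (b) 300 mg/h

Total Vd = 3.6 × 114 = 410.4 L
Loading dose = Vd × C = 410.4 × 20 = 8208 mg
Maintenance: replace elimination → rate = CL × Css = 15.00 × 20 = 300.0 mg/h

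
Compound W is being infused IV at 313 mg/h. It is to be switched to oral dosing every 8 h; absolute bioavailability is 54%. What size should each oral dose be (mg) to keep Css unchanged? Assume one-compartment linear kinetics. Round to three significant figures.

4640 mg

To maintain the same Css, the systemic dosing rate must be unchanged: F·D/τ = infusion rate.
D = rate × τ / F = 313 × 8 / 0.54 = 4637 mg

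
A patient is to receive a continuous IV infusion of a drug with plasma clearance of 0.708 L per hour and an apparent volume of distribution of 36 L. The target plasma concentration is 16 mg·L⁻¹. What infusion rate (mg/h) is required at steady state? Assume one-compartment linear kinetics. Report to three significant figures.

Infusion rate = CL · Css = 0.7080 L/h × 16 mg/L = 11.33 mg/h

11.3 mg/h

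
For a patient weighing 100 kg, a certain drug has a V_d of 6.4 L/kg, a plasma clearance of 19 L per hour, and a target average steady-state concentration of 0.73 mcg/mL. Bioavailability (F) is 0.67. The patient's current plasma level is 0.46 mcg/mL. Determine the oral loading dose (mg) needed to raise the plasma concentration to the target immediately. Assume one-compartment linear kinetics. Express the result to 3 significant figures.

Vd(total) = 100 kg × 6.4 L/kg = 640.0 L
Concentration deficit ΔC = 0.73 − 0.46 = 0.2700 mg/L
LD = Vd × ΔC / F = 640.0 × 0.2700 / 0.67 = 257.9 mg

258 mg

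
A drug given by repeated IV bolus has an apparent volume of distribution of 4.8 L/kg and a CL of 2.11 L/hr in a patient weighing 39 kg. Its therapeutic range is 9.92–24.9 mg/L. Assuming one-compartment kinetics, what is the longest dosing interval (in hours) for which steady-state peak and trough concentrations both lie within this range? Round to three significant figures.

81.7 h

Vd = 4.8 L/kg × 39 kg = 187.2 L
k = CL / Vd = 2.110 / 187.2 = 0.01127 h⁻¹
Between IV bolus doses, concentration decays as C = C₀·e^(−kτ), so C_peak/C_trough = e^(kτ).
τ_max = ln(C_peak/C_trough) / k = ln(24.9/9.92) / 0.01127 = 0.9203 / 0.01127 = 81.66 h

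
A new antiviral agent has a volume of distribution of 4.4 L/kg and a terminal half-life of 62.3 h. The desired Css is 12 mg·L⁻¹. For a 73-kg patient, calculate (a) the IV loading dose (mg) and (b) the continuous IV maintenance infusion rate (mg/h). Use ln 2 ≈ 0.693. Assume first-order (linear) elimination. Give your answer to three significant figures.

(a) 3850 mg; (b) 42.9 mg/h

Total Vd = 4.4 × 73 = 321.2 L
LD = Vd × C = 321.2 × 12 = 3854 mg
CL = 0.693 × Vd / t½ = 0.693 × 321.2 / 62.3 = 3.573 L/h
Infusion rate = CL × Css = 3.573 × 12 = 42.88 mg/h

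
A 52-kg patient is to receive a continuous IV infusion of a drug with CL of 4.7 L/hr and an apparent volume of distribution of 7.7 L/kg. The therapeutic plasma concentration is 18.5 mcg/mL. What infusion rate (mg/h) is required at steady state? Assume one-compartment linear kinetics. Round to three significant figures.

R₀ = 4.700 × 18.5 = 86.95 mg/h

87.0 mg/h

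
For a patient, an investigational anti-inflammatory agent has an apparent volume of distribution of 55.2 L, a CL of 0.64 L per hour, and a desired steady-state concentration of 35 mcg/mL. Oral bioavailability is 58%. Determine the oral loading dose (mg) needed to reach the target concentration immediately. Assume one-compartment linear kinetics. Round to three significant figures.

3330 mg

LD = Vd × C / F = 55.20 × 35.00 / 0.58 = 3331 mg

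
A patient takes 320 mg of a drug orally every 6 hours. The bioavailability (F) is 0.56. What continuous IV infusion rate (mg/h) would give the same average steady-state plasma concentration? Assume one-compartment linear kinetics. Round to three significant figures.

29.9 mg/h

Equivalent systemic input: infusion rate = F·D/τ.
Rate = 0.56 × 320 / 6 = 29.87 mg/h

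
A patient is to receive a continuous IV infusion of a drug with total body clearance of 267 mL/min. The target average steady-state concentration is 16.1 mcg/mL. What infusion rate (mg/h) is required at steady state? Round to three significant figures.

Convert clearance: 267 mL/min × 60 min/h ÷ 1000 mL/L = 16.02 L/h
Rate = CL × Css = 16.02 × 16.1 = 257.9 mg/h

258 mg/h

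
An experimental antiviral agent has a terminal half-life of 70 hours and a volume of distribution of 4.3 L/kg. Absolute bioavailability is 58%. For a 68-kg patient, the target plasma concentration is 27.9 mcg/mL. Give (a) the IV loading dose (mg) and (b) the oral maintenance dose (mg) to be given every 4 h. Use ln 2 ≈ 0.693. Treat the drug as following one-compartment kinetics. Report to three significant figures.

(a) 8160 mg; (b) 557 mg

Total Vd = 4.3 × 68 = 292.4 L
LD = Vd × C = 292.4 × 27.9 = 8158 mg
CL = 0.693 × Vd / t½ = 0.693 × 292.4 / 70 = 2.895 L/h
D = CL × Css × τ / F = 2.895 × 27.9 × 4 / 0.58 = 557.0 mg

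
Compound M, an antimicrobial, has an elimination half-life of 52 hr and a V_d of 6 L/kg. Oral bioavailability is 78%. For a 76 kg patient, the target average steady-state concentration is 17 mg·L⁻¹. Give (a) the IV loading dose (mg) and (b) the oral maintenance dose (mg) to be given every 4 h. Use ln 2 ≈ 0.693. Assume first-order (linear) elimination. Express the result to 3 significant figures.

Vd = 6 L/kg × 76 kg = 456.0 L
LD = Vd × C = 456.0 × 17 = 7752 mg
CL = 0.693 × Vd / t½ = 0.693 × 456.0 / 52 = 6.077 L/h
D = CL × Css × τ / F = 6.077 × 17 × 4 / 0.78 = 529.8 mg

(a) 7750 mg; (b) 530 mg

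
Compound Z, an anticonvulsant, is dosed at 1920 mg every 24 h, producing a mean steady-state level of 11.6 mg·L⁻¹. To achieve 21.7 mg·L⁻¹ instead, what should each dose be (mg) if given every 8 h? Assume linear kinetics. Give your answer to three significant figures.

1200 mg

With linear kinetics, Css is proportional to dose rate (D/τ) at fixed clearance.
D₂ = D₁ × (Css,target / Css,current) × (τ₂/τ₁) = 1920 × (21.7/11.6) × (8/24) = 1197 mg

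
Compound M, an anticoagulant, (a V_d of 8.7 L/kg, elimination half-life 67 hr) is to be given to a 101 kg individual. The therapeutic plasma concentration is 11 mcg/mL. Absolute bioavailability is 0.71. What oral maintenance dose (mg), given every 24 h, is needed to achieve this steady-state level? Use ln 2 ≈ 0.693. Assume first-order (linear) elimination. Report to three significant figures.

Vd(total) = 101 kg × 8.7 L/kg = 878.7 L
CL = 0.693 × Vd / t½ = 0.693 × 878.7 / 67 = 9.089 L/h
D = CL × Css × τ / F = 9.089 × 11 × 24 / 0.71 = 3380 mg

3380 mg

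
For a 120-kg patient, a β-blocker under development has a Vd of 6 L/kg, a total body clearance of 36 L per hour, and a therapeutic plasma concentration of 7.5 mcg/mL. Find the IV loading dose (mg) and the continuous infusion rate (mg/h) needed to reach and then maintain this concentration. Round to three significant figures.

(a) 5400 mg; (b) 270 mg/h

Total Vd = 6 × 120 = 720.0 L
Loading: fill Vd to C_target → 720.0 L × 7.5 mg/L = 5400 mg
Maintenance infusion rate = CL × Css = 36.00 × 7.5 = 270.0 mg/h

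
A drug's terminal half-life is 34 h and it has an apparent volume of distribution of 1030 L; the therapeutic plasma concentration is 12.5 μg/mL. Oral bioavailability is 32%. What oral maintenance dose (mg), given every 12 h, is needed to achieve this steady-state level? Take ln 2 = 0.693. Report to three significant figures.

9840 mg

k = 0.693/34 = 0.02038 h⁻¹, so CL = k·Vd = 0.02038 × 1030 = 20.99 L/h
D = CL × Css × τ / F = 20.99 × 12.5 × 12 / 0.32 = 9839 mg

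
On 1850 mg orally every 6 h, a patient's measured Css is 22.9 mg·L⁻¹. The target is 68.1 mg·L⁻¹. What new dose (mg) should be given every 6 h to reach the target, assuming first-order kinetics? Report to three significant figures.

With linear kinetics, Css is proportional to dose rate (D/τ) at fixed clearance.
D₂ = D₁ × (Css,target / Css,current) = 1850 × 68.1/22.9 = 5502 mg

5500 mg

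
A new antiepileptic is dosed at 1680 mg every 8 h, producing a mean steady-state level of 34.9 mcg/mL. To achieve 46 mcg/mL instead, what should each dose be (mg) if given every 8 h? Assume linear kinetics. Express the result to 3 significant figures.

2210 mg

For first-order elimination, Css ∝ F·D/(CL·τ); F and CL are unchanged, so Css ∝ D/τ.
D₂ = D₁ × (Css,target / Css,current) = 1680 × 46/34.9 = 2214 mg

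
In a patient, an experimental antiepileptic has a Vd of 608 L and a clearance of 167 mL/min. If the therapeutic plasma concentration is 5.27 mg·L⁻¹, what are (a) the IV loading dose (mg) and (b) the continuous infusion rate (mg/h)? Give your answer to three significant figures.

LD = Vd · C_target = 608.0 × 5.27 = 3204 mg
CL = 167 mL/min × 60/1000 = 10.02 L/h
Maintenance: replace elimination → rate = CL × Css = 10.02 × 5.27 = 52.81 mg/h

(a) 3200 mg; (b) 52.8 mg/h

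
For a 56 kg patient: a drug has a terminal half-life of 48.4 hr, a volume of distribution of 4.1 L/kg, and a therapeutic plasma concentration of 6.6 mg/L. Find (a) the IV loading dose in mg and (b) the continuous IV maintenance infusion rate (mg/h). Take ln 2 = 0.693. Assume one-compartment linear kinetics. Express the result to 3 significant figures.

(a) 1520 mg; (b) 21.7 mg/h

Total Vd = 4.1 × 56 = 229.6 L
LD = Vd × C = 229.6 × 6.6 = 1515 mg
CL = 0.693 × Vd / t½ = 0.693 × 229.6 / 48.4 = 3.287 L/h
Infusion rate = CL × Css = 3.287 × 6.6 = 21.69 mg/h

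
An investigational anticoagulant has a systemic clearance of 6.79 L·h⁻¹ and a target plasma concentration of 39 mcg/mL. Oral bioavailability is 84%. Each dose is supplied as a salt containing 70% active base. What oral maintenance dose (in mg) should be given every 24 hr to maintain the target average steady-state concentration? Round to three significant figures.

D = CL × Css × τ / F / S = 6.790 × 39 × 24 / 0.84 / 0.7 = 10810 mg

10800 mg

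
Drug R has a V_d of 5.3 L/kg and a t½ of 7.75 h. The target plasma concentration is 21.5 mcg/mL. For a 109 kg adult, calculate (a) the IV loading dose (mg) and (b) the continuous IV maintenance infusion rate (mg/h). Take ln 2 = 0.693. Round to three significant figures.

Vd(total) = 109 kg × 5.3 L/kg = 577.7 L
LD = Vd × C = 577.7 × 21.5 = 12420 mg
CL = 0.693 × Vd / t½ = 0.693 × 577.7 / 7.75 = 51.66 L/h
Infusion rate = CL × Css = 51.66 × 21.5 = 1111 mg/h

(a) 12400 mg; (b) 1110 mg/h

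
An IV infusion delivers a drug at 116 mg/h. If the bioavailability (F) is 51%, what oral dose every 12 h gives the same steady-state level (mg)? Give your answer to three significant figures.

2730 mg

To maintain the same Css, the systemic dosing rate must be unchanged: F·D/τ = infusion rate.
D = rate × τ / F = 116 × 12 / 0.51 = 2729 mg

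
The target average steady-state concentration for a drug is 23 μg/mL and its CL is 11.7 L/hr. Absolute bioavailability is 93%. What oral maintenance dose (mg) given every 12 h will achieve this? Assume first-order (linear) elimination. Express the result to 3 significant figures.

3470 mg

D = CL × Css × τ / F = 11.70 × 23 × 12 / 0.93 = 3472 mg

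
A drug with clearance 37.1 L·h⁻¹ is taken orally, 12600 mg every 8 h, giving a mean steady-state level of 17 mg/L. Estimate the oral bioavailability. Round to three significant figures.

F·D/τ = CL·Css at steady state → F = CL·Css·τ / D.
F = 37.1 × 17 × 8 / 12600 = 0.400

0.400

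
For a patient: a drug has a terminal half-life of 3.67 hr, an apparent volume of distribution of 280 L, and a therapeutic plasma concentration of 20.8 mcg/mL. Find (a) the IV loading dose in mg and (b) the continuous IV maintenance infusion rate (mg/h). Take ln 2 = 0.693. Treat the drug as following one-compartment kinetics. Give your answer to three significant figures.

(a) 5820 mg; (b) 1100 mg/h

LD = Vd × C = 280.0 × 20.8 = 5824 mg
CL = 0.693 × Vd / t½ = 0.693 × 280.0 / 3.67 = 52.87 L/h
Infusion rate = CL × Css = 52.87 × 20.8 = 1100 mg/h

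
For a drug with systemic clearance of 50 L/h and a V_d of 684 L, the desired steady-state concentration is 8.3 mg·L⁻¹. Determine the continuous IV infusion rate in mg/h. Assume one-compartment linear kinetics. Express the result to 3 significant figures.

Vd does not affect the maintenance rate; only clearance governs steady-state input.
R₀ = 50.00 × 8.3 = 415.0 mg/h

415 mg/h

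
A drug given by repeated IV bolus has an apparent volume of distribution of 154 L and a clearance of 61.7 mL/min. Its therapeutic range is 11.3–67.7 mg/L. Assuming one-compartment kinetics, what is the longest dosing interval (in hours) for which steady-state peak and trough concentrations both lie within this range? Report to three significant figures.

74.5 h

CL = 61.7 mL/min = 61.7 × 0.06 = 3.702 L/h
k = CL / Vd = 3.702 / 154.0 = 0.02404 h⁻¹
Between IV bolus doses, concentration decays as C = C₀·e^(−kτ), so C_peak/C_trough = e^(kτ).
τ_max = ln(C_peak/C_trough) / k = ln(67.7/11.3) / 0.02404 = 1.790 / 0.02404 = 74.46 h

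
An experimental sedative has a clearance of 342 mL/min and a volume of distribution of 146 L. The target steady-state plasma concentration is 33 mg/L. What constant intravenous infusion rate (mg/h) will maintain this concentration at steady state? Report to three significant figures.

Convert clearance: 342 mL/min × 60 min/h ÷ 1000 mL/L = 20.52 L/h
R₀ = 20.52 × 33 = 677.2 mg/h

677 mg/h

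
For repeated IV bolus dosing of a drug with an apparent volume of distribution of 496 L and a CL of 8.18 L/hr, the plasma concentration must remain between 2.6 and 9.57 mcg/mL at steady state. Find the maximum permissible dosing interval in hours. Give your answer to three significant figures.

79.0 h

k = CL / Vd = 8.180 / 496.0 = 0.01649 h⁻¹
Between IV bolus doses, concentration decays as C = C₀·e^(−kτ), so C_peak/C_trough = e^(kτ).
τ_max = ln(C_peak/C_trough) / k = ln(9.57/2.6) / 0.01649 = 1.303 / 0.01649 = 79.02 h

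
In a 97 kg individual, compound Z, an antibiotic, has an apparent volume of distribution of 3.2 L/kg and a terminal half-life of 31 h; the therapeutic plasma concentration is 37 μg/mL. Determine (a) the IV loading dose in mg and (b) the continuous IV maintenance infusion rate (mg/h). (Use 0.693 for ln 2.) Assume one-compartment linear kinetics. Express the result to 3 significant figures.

(a) 11500 mg; (b) 257 mg/h

Vd = 3.2 L/kg × 97 kg = 310.4 L
LD = Vd × C = 310.4 × 37 = 11480 mg
CL = 0.693 × Vd / t½ = 0.693 × 310.4 / 31 = 6.939 L/h
Infusion rate = CL × Css = 6.939 × 37 = 256.7 mg/h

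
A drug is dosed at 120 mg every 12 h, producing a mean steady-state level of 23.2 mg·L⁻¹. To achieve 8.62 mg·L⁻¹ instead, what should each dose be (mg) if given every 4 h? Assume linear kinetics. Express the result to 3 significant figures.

With linear kinetics, Css is proportional to dose rate (D/τ) at fixed clearance.
D₂ = D₁ × (Css,target / Css,current) × (τ₂/τ₁) = 120 × (8.62/23.2) × (4/12) = 14.86 mg

14.9 mg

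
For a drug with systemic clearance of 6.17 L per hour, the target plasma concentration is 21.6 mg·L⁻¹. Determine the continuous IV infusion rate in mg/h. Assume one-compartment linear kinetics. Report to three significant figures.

133 mg/h

Infusion rate = CL · Css = 6.170 L/h × 21.6 mg/L = 133.3 mg/h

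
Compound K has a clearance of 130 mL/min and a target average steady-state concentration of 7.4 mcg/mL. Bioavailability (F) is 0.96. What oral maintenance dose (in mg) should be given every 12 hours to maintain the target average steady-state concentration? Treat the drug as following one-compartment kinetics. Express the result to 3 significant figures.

Convert clearance: 130 mL/min × 60 min/h ÷ 1000 mL/L = 7.800 L/h
D = CL × Css × τ / F = 7.800 × 7.4 × 12 / 0.96 = 721.5 mg

722 mg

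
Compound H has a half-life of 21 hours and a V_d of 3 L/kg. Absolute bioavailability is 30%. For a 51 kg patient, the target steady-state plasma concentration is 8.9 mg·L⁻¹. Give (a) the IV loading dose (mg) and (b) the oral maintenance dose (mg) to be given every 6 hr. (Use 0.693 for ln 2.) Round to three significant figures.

(a) 1360 mg; (b) 899 mg

Vd = 3 L/kg × 51 kg = 153.0 L
LD = Vd × C = 153.0 × 8.9 = 1362 mg
CL = 0.693 × Vd / t½ = 0.693 × 153.0 / 21 = 5.049 L/h
D = CL × Css × τ / F = 5.049 × 8.9 × 6 / 0.3 = 898.7 mg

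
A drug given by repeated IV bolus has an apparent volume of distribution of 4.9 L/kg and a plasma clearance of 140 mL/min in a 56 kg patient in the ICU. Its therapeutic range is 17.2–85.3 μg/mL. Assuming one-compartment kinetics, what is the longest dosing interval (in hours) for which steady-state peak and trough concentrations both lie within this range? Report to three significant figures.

52.3 h

Vd(total) = 56 kg × 4.9 L/kg = 274.4 L
Convert clearance: 140 mL/min × 60 min/h ÷ 1000 mL/L = 8.400 L/h
k = CL / Vd = 8.400 / 274.4 = 0.03061 h⁻¹
Between IV bolus doses, concentration decays as C = C₀·e^(−kτ), so C_peak/C_trough = e^(kτ).
τ_max = ln(C_peak/C_trough) / k = ln(85.3/17.2) / 0.03061 = 1.601 / 0.03061 = 52.30 h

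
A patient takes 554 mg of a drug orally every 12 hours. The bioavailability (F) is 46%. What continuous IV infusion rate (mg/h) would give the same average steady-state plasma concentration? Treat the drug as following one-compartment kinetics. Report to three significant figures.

Equivalent systemic input: infusion rate = F·D/τ.
Rate = 0.46 × 554 / 12 = 21.24 mg/h

21.2 mg/h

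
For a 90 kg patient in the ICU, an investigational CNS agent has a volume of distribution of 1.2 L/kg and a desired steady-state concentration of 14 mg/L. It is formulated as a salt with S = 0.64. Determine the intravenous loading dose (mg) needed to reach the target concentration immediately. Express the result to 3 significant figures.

2360 mg

Total Vd = 1.2 × 90 = 108.0 L
The loading dose fills Vd to the target concentration.
LD = Vd × C / S = 108.0 × 14.00 / 0.64 = 2363 mg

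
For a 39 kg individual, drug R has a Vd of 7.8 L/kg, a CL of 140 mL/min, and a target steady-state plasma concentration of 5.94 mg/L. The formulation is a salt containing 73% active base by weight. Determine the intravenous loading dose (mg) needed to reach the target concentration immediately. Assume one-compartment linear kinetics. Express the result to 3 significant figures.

Vd = 7.8 L/kg × 39 kg = 304.2 L
LD = Vd × C / S = 304.2 × 5.940 / 0.73 = 2475 mg

2480 mg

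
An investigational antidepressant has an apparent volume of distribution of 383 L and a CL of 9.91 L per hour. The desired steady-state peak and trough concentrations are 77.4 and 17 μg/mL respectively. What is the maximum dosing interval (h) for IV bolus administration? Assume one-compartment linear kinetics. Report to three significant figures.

k = CL / Vd = 9.910 / 383.0 = 0.02587 h⁻¹
Between IV bolus doses, concentration decays as C = C₀·e^(−kτ), so C_peak/C_trough = e^(kτ).
τ_max = ln(C_peak/C_trough) / k = ln(77.4/17) / 0.02587 = 1.516 / 0.02587 = 58.60 h

58.6 h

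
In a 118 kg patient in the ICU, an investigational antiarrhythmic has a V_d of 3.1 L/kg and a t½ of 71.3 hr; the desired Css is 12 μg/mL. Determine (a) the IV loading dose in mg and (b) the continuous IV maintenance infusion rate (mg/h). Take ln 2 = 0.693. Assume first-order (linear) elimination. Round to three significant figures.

(a) 4390 mg; (b) 42.7 mg/h

Total Vd = 3.1 × 118 = 365.8 L
LD = Vd × C = 365.8 × 12 = 4390 mg
CL = 0.693 × Vd / t½ = 0.693 × 365.8 / 71.3 = 3.555 L/h
Infusion rate = CL × Css = 3.555 × 12 = 42.66 mg/h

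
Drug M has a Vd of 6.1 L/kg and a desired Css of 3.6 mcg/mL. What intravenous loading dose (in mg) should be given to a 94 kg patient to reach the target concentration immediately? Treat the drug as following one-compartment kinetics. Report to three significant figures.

Vd(total) = 94 kg × 6.1 L/kg = 573.4 L
LD = Vd × C = 573.4 × 3.600 = 2064 mg

2060 mg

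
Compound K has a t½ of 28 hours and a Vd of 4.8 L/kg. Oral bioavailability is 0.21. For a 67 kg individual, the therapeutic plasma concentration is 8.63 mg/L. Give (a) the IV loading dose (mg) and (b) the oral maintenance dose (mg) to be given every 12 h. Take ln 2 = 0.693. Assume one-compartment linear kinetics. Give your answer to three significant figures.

Vd(total) = 67 kg × 4.8 L/kg = 321.6 L
LD = Vd × C = 321.6 × 8.63 = 2775 mg
CL = 0.693 × Vd / t½ = 0.693 × 321.6 / 28 = 7.960 L/h
D = CL × Css × τ / F = 7.960 × 8.63 × 12 / 0.21 = 3925 mg

(a) 2780 mg; (b) 3930 mg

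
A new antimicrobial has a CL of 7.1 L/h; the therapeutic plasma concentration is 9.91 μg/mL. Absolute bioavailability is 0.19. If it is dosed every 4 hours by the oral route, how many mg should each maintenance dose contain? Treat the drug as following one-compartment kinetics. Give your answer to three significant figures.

D = CL × Css × τ / F = 7.100 × 9.91 × 4 / 0.19 = 1481 mg

1480 mg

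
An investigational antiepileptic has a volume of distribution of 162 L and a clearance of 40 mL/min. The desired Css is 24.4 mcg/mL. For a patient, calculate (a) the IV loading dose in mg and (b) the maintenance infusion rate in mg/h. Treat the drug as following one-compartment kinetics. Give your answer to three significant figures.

(a) 3950 mg; (b) 58.6 mg/h

LD = Vd · C_target = 162.0 × 24.4 = 3953 mg
Convert clearance: 40 mL/min × 60 min/h ÷ 1000 mL/L = 2.400 L/h
Infusion rate = 2.400 L/h × 24.4 mg/L = 58.56 mg/h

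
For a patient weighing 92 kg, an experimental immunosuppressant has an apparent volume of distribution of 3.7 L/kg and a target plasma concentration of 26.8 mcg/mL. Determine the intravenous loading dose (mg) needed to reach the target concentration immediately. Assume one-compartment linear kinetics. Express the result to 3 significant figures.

9120 mg

Vd = 3.7 L/kg × 92 kg = 340.4 L
The loading dose fills Vd to the target concentration.
LD = Vd × C = 340.4 × 26.80 = 9123 mg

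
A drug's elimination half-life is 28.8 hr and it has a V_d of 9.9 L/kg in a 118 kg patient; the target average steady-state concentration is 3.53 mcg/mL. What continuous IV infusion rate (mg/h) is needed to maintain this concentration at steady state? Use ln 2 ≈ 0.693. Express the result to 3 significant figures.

Vd(total) = 118 kg × 9.9 L/kg = 1168 L
k = 0.693/28.8 = 0.02406 h⁻¹, so CL = k·Vd = 0.02406 × 1168 = 28.10 L/h
Infusion rate = CL × Css = 28.10 × 3.53 = 99.19 mg/h

99.2 mg/h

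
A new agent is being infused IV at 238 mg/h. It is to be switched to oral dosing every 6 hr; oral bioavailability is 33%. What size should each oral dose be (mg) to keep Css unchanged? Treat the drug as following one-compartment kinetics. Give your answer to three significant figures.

To maintain the same Css, the systemic dosing rate must be unchanged: F·D/τ = infusion rate.
D = rate × τ / F = 238 × 6 / 0.33 = 4327 mg

4330 mg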